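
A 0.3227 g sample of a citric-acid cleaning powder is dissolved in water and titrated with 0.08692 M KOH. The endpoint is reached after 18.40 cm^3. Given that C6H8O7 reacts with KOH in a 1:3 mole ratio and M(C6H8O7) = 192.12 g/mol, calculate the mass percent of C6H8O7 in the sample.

n(KOH) = 0.08692 x 0.01840 = 0.001599 mol.
n(C6H8O7) = 0.001599 / 3 = 0.0005331 mol.
mass of C6H8O7 = 0.0005331 x 192.12 = 0.1024 g.
% purity = 0.1024 / 0.3227 x 100 = 31.7%.

31.7%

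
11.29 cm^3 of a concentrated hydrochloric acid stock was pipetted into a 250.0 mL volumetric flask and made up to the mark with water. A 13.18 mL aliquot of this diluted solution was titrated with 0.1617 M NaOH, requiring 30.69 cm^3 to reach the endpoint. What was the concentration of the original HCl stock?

n(NaOH) = 0.1617 x 0.03069 = 0.004963 mol.
n(HCl) in the aliquot = 0.004963 mol.
[diluted HCl] = 0.004963 / 0.01318 = 0.3765 M.
Dilution factor = 250.0/11.29 = 22.14, so [stock] = 0.3765 x 22.14 = 8.34 M.

8.34 M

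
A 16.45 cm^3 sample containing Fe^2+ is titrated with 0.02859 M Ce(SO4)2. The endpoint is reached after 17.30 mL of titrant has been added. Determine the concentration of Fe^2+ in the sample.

n(Ce(SO4)2) = 0.02859 x 0.01730 = 0.0004946 mol.
From the balanced equation, 1 mol Ce(SO4)2 reacts with 1 mol Fe^2+, so n(Fe^2+) = 0.0004946 x 1/1 = 0.0004946 mol.
[Fe^2+] = 0.0004946 / 0.01645 L = 0.0301 M.

0.0301 M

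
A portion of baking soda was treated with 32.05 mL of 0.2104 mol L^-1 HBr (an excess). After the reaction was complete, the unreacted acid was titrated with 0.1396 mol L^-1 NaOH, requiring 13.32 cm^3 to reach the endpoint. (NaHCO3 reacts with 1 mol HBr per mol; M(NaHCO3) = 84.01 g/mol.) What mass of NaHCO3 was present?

Total n(HBr) added = 0.2104 x 0.03205 = 0.006743 mol.
n(NaOH) used = 0.1396 x 0.01332 = 0.001859 mol, which equals the excess n(HBr).
So n(HBr) consumed by the sample = 0.006743 - 0.001859 = 0.004884 mol.
n(NaHCO3) = 0.004884 / 1 = 0.004884 mol.
mass = 0.004884 mol x 84.01 g/mol = 0.410 g.

0.410 g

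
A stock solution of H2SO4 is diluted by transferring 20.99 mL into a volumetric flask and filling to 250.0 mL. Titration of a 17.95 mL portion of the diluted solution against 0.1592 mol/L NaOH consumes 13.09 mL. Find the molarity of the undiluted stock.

0.691 M

n(NaOH) = 0.1592 x 0.01309 = 0.002084 mol.
n(H2SO4) in the aliquot = 0.002084 x 1/2 = 0.001042 mol.
[diluted H2SO4] = 0.001042 / 0.01795 = 0.05805 M.
Dilution factor = 250.0/20.99 = 11.91, so [stock] = 0.05805 x 11.91 = 0.691 M.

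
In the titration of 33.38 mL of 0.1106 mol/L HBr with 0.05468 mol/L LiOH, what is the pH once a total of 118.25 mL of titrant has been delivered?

n(acid) = 0.1106 x 0.03338 = 0.003692 mol; n(LiOH) added = 0.05468 x 0.1182 = 0.006466 mol.
Base is in excess by 0.006466 - 0.003692 = 0.002774 mol in a total volume of 0.1516 L.
[OH^-] = 0.002774/0.1516 = 0.01830 M, so pOH = 1.74 and pH = 14.00 - 1.74 = 12.26.

12.26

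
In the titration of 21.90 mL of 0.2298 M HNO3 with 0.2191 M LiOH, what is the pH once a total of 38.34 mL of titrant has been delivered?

n(acid) = 0.2298 x 0.02190 = 0.005033 mol; n(LiOH) added = 0.2191 x 0.03834 = 0.008400 mol.
Base is in excess by 0.008400 - 0.005033 = 0.003368 mol in a total volume of 0.06024 L.
[OH^-] = 0.003368/0.06024 = 0.05590 M, so pOH = 1.25 and pH = 14.00 - 1.25 = 12.75.

12.75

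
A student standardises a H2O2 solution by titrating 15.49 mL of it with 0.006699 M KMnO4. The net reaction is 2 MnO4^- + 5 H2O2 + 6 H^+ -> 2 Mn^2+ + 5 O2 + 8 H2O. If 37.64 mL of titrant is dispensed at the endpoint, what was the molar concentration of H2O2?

n(KMnO4) = 0.006699 x 0.03764 = 0.0002522 mol.
From the balanced equation, 2 mol KMnO4 reacts with 5 mol H2O2, so n(H2O2) = 0.0002522 x 5/2 = 0.0006304 mol.
[H2O2] = 0.0006304 / 0.01549 L = 0.0407 M.

0.0407 M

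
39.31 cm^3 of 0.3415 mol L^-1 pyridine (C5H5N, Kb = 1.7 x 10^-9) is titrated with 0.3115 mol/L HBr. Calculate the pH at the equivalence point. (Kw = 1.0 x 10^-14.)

n(C5H5N) = 0.3415 x 0.03931 = 0.01342 mol; V(HBr) at equivalence = 0.01342/0.3115 = 0.04310 L.
At equivalence the base is fully converted to C5H5NH+; total volume = 0.08241 L, so [C5H5NH+] = 0.01342/0.08241 = 0.1629 M.
Ka(C5H5NH+) = Kw/Kb = 1.0e-14 / 1.7 x 10^-9 = 5.88e-6.
[H^+] = sqrt(Ka x [C5H5NH+]) = sqrt(5.88e-6 x 0.1629) = 0.000979 M.
pH = -log(0.000979) = 3.01.

3.01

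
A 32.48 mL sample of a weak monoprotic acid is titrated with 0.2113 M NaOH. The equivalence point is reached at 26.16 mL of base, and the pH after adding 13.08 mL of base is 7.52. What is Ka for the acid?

13.08 mL is half of the equivalence volume, so this is the half-equivalence point where [HA] = [A^-].
At half-equivalence pH = pKa, so pKa = 7.52.
Ka = 10^(-7.52) = 3.0 x 10^-8.

3.0 x 10^-8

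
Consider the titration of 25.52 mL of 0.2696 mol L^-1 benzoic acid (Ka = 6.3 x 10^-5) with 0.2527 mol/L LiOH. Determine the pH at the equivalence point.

n(C6H5COOH) = 0.2696 x 0.02552 = 0.006880 mol; V(LiOH) at equivalence = 0.006880/0.2527 = 0.02723 L.
At equivalence all the acid is converted to C6H5COO-; total volume = 0.02552 + 0.02723 = 0.05275 L, so [C6H5COO-] = 0.006880/0.05275 = 0.1304 M.
Kb = Kw/Ka = 1.0e-14 / 6.3 x 10^-5 = 1.59e-10.
[OH^-] = sqrt(Kb x [C6H5COO-]) = sqrt(1.59e-10 x 0.1304) = 4.55e-6 M.
pOH = 5.34, so pH = 14.00 - 5.34 = 8.66.

8.66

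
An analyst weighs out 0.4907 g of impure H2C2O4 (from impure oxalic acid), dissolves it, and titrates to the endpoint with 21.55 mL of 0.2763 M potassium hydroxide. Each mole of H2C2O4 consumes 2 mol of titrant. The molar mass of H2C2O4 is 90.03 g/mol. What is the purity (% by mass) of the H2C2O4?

n(KOH) = 0.2763 x 0.02155 = 0.005954 mol.
n(H2C2O4) = 0.005954 / 2 = 0.002977 mol.
mass of H2C2O4 = 0.002977 x 90.03 = 0.2680 g.
% purity = 0.2680 / 0.4907 x 100 = 54.6%.

54.6%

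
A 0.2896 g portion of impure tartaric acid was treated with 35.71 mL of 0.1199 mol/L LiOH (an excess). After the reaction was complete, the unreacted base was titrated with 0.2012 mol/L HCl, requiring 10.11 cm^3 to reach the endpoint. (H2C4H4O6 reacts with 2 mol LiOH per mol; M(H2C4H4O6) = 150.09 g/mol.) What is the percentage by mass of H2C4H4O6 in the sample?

Total n(LiOH) added = 0.1199 x 0.03571 = 0.004282 mol.
n(HCl) used = 0.2012 x 0.01011 = 0.002034 mol, which equals the excess n(LiOH).
So n(LiOH) consumed by the sample = 0.004282 - 0.002034 = 0.002247 mol.
n(H2C4H4O6) = 0.002247 / 2 = 0.001124 mol.
mass H2C4H4O6 = 0.001124 x 150.09 = 0.1687 g, so %H2C4H4O6 = 0.1687/0.2896 x 100 = 58.2%.

58.2%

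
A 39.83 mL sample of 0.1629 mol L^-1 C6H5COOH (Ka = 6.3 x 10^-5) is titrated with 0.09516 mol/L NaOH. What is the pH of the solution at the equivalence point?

n(C6H5COOH) = 0.1629 x 0.03983 = 0.006488 mol; V(NaOH) at equivalence = 0.006488/0.09516 = 0.06818 L.
At equivalence all the acid is converted to C6H5COO-; total volume = 0.03983 + 0.06818 = 0.1080 L, so [C6H5COO-] = 0.006488/0.1080 = 0.06007 M.
Kb = Kw/Ka = 1.0e-14 / 6.3 x 10^-5 = 1.59e-10.
[OH^-] = sqrt(Kb x [C6H5COO-]) = sqrt(1.59e-10 x 0.06007) = 3.09e-6 M.
pOH = 5.51, so pH = 14.00 - 5.51 = 8.49.

8.49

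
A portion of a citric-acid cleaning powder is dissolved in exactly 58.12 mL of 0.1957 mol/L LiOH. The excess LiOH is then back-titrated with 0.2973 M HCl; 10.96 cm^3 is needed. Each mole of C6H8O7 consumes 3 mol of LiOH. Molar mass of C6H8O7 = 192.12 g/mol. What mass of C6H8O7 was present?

Total n(LiOH) added = 0.1957 x 0.05812 = 0.01137 mol.
n(HCl) used = 0.2973 x 0.01096 = 0.003258 mol, which equals the excess n(LiOH).
So n(LiOH) consumed by the sample = 0.01137 - 0.003258 = 0.008116 mol.
n(C6H8O7) = 0.008116 / 3 = 0.002705 mol.
mass = 0.002705 mol x 192.12 g/mol = 0.520 g.

0.520 g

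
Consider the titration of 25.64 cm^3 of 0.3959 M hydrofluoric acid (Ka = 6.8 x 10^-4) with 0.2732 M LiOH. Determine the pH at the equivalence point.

8.19

n(HF) = 0.3959 x 0.02564 = 0.01015 mol; V(LiOH) at equivalence = 0.01015/0.2732 = 0.03716 L.
At equivalence all the acid is converted to F-; total volume = 0.02564 + 0.03716 = 0.06280 L, so [F-] = 0.01015/0.06280 = 0.1616 M.
Kb = Kw/Ka = 1.0e-14 / 6.8 x 10^-4 = 1.47e-11.
[OH^-] = sqrt(Kb x [F-]) = sqrt(1.47e-11 x 0.1616) = 1.54e-6 M.
pOH = 5.81, so pH = 14.00 - 5.81 = 8.19.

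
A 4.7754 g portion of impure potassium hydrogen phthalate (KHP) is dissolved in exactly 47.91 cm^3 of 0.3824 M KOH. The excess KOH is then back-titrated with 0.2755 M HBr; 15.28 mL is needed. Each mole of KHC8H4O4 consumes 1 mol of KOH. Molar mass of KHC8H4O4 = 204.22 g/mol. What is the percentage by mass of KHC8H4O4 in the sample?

Total n(KOH) added = 0.3824 x 0.04791 = 0.01832 mol.
n(HBr) used = 0.2755 x 0.01528 = 0.004210 mol, which equals the excess n(KOH).
So n(KOH) consumed by the sample = 0.01832 - 0.004210 = 0.01411 mol.
n(KHC8H4O4) = 0.01411 / 1 = 0.01411 mol.
mass KHC8H4O4 = 0.01411 x 204.22 = 2.882 g, so %KHC8H4O4 = 2.882/4.7754 x 100 = 60.3%.

60.3%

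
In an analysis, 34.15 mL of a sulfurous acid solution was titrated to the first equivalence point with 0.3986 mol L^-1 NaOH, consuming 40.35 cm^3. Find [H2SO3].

0.471 M

n(NaOH) = 0.3986 x 0.04035 = 0.01608 mol.
At the first equivalence point, 1 mol OH^- react per mol H2SO3, so n(H2SO3) = 0.01608 / 1 = 0.01608 mol.
[H2SO3] = 0.01608 / 0.03415 L = 0.471 M.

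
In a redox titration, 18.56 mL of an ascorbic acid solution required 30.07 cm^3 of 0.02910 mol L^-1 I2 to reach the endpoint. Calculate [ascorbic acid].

0.0471 M

n(I2) = 0.02910 x 0.03007 = 0.0008750 mol.
From the balanced equation, 1 mol I2 reacts with 1 mol ascorbic acid, so n(ascorbic acid) = 0.0008750 x 1/1 = 0.0008750 mol.
[ascorbic acid] = 0.0008750 / 0.01856 L = 0.0471 M.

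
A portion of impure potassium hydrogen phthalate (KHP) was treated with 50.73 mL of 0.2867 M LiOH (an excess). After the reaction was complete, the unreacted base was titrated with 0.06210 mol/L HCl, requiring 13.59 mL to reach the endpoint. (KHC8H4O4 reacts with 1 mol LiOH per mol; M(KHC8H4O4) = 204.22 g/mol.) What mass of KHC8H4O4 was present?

2.80 g

Total n(LiOH) added = 0.2867 x 0.05073 = 0.01454 mol.
n(HCl) used = 0.06210 x 0.01359 = 0.0008439 mol, which equals the excess n(LiOH).
So n(LiOH) consumed by the sample = 0.01454 - 0.0008439 = 0.01370 mol.
n(KHC8H4O4) = 0.01370 / 1 = 0.01370 mol.
mass = 0.01370 mol x 204.22 g/mol = 2.80 g.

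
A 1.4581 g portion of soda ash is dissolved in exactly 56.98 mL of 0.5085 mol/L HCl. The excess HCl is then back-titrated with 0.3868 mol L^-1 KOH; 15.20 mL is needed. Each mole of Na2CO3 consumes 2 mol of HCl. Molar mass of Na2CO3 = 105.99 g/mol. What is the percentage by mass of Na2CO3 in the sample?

Total n(HCl) added = 0.5085 x 0.05698 = 0.02897 mol.
n(KOH) used = 0.3868 x 0.01520 = 0.005879 mol, which equals the excess n(HCl).
So n(HCl) consumed by the sample = 0.02897 - 0.005879 = 0.02309 mol.
n(Na2CO3) = 0.02309 / 2 = 0.01155 mol.
mass Na2CO3 = 0.01155 x 105.99 = 1.224 g, so %Na2CO3 = 1.224/1.4581 x 100 = 83.9%.

83.9%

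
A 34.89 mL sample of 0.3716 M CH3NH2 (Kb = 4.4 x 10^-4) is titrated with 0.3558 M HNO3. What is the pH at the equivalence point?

n(CH3NH2) = 0.3716 x 0.03489 = 0.01297 mol; V(HNO3) at equivalence = 0.01297/0.3558 = 0.03644 L.
At equivalence the base is fully converted to CH3NH3+; total volume = 0.07133 L, so [CH3NH3+] = 0.01297/0.07133 = 0.1818 M.
Ka(CH3NH3+) = Kw/Kb = 1.0e-14 / 4.4 x 10^-4 = 2.27e-11.
[H^+] = sqrt(Ka x [CH3NH3+]) = sqrt(2.27e-11 x 0.1818) = 2.03e-6 M.
pH = -log(2.03e-6) = 5.69.

5.69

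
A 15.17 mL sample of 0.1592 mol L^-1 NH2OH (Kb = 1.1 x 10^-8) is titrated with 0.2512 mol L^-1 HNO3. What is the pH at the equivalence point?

3.53

n(NH2OH) = 0.1592 x 0.01517 = 0.002415 mol; V(HNO3) at equivalence = 0.002415/0.2512 = 0.009614 L.
At equivalence the base is fully converted to NH3OH+; total volume = 0.02478 L, so [NH3OH+] = 0.002415/0.02478 = 0.09744 M.
Ka(NH3OH+) = Kw/Kb = 1.0e-14 / 1.1 x 10^-8 = 9.09e-7.
[H^+] = sqrt(Ka x [NH3OH+]) = sqrt(9.09e-7 x 0.09744) = 0.000298 M.
pH = -log(0.000298) = 3.53.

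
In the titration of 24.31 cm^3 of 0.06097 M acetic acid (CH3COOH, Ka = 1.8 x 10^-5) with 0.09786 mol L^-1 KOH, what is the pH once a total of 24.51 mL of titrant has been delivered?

12.27

n(acid) = 0.06097 x 0.02431 = 0.001482 mol; n(KOH) added = 0.09786 x 0.02451 = 0.002399 mol.
Base is in excess by 0.002399 - 0.001482 = 0.0009164 mol in a total volume of 0.04882 L.
[OH^-] = 0.0009164/0.04882 = 0.01877 M, so pOH = 1.73 and pH = 14.00 - 1.73 = 12.27.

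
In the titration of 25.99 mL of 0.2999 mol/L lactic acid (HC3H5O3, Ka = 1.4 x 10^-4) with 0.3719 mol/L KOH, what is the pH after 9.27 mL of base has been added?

Initial n(HC3H5O3) = 0.2999 x 0.02599 = 0.007794 mol.
n(KOH) added = 0.3719 x 0.009270 = 0.003448 mol, converting that many moles of HC3H5O3 to C3H5O3-.
Remaining n(HC3H5O3) = 0.004347 mol; n(C3H5O3-) = 0.003448 mol.
By Henderson-Hasselbalch, pH = pKa + log([A^-]/[HA]) = 3.85 + log(0.003448/0.004347) = 3.85 + (-0.10) = 3.75.

3.75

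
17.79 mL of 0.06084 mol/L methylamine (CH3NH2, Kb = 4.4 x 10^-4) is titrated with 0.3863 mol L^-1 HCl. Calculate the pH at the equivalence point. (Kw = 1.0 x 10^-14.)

5.96

n(CH3NH2) = 0.06084 x 0.01779 = 0.001082 mol; V(HCl) at equivalence = 0.001082/0.3863 = 0.002802 L.
At equivalence the base is fully converted to CH3NH3+; total volume = 0.02059 L, so [CH3NH3+] = 0.001082/0.02059 = 0.05256 M.
Ka(CH3NH3+) = Kw/Kb = 1.0e-14 / 4.4 x 10^-4 = 2.27e-11.
[H^+] = sqrt(Ka x [CH3NH3+]) = sqrt(2.27e-11 x 0.05256) = 1.09e-6 M.
pH = -log(1.09e-6) = 5.96.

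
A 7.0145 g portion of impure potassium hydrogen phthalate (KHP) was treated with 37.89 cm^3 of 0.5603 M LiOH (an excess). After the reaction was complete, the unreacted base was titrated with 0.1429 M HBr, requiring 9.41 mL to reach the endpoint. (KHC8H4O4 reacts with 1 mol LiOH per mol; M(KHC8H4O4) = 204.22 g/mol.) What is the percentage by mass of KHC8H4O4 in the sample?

57.9%

Total n(LiOH) added = 0.5603 x 0.03789 = 0.02123 mol.
n(HBr) used = 0.1429 x 0.009410 = 0.001345 mol, which equals the excess n(LiOH).
So n(LiOH) consumed by the sample = 0.02123 - 0.001345 = 0.01989 mol.
n(KHC8H4O4) = 0.01989 / 1 = 0.01989 mol.
mass KHC8H4O4 = 0.01989 x 204.22 = 4.061 g, so %KHC8H4O4 = 4.061/7.0145 x 100 = 57.9%.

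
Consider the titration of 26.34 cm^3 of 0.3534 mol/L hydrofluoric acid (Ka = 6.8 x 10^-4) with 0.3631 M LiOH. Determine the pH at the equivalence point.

n(HF) = 0.3534 x 0.02634 = 0.009309 mol; V(LiOH) at equivalence = 0.009309/0.3631 = 0.02564 L.
At equivalence all the acid is converted to F-; total volume = 0.02634 + 0.02564 = 0.05198 L, so [F-] = 0.009309/0.05198 = 0.1791 M.
Kb = Kw/Ka = 1.0e-14 / 6.8 x 10^-4 = 1.47e-11.
[OH^-] = sqrt(Kb x [F-]) = sqrt(1.47e-11 x 0.1791) = 1.62e-6 M.
pOH = 5.79, so pH = 14.00 - 5.79 = 8.21.

8.21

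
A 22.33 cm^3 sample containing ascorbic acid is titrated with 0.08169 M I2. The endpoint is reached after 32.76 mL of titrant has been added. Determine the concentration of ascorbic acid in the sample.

0.120 M

n(I2) = 0.08169 x 0.03276 = 0.002676 mol.
From the balanced equation, 1 mol I2 reacts with 1 mol ascorbic acid, so n(ascorbic acid) = 0.002676 x 1/1 = 0.002676 mol.
[ascorbic acid] = 0.002676 / 0.02233 L = 0.120 M.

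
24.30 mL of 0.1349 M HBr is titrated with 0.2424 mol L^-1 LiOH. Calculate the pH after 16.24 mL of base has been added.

12.21

n(acid) = 0.1349 x 0.02430 = 0.003278 mol; n(LiOH) added = 0.2424 x 0.01624 = 0.003937 mol.
Base is in excess by 0.003937 - 0.003278 = 0.0006585 mol in a total volume of 0.04054 L.
[OH^-] = 0.0006585/0.04054 = 0.01624 M, so pOH = 1.79 and pH = 14.00 - 1.79 = 12.21.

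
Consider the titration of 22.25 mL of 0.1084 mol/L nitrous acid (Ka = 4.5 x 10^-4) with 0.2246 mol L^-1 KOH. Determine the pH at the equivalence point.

8.11

n(HNO2) = 0.1084 x 0.02225 = 0.002412 mol; V(KOH) at equivalence = 0.002412/0.2246 = 0.01074 L.
At equivalence all the acid is converted to NO2-; total volume = 0.02225 + 0.01074 = 0.03299 L, so [NO2-] = 0.002412/0.03299 = 0.07311 M.
Kb = Kw/Ka = 1.0e-14 / 4.5 x 10^-4 = 2.22e-11.
[OH^-] = sqrt(Kb x [NO2-]) = sqrt(2.22e-11 x 0.07311) = 1.27e-6 M.
pOH = 5.89, so pH = 14.00 - 5.89 = 8.11.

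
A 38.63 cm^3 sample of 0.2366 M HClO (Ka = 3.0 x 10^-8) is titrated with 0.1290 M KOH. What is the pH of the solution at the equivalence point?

n(HClO) = 0.2366 x 0.03863 = 0.009140 mol; V(KOH) at equivalence = 0.009140/0.1290 = 0.07085 L.
At equivalence all the acid is converted to ClO-; total volume = 0.03863 + 0.07085 = 0.1095 L, so [ClO-] = 0.009140/0.1095 = 0.08348 M.
Kb = Kw/Ka = 1.0e-14 / 3.0 x 10^-8 = 3.33e-7.
[OH^-] = sqrt(Kb x [ClO-]) = sqrt(3.33e-7 x 0.08348) = 0.000167 M.
pOH = 3.78, so pH = 14.00 - 3.78 = 10.22.

10.22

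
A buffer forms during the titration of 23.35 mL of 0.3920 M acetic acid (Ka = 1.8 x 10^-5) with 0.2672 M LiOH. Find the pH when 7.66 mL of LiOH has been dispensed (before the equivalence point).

Initial n(CH3COOH) = 0.3920 x 0.02335 = 0.009153 mol.
n(LiOH) added = 0.2672 x 0.007660 = 0.002047 mol, converting that many moles of CH3COOH to CH3COO-.
Remaining n(CH3COOH) = 0.007106 mol; n(CH3COO-) = 0.002047 mol.
By Henderson-Hasselbalch, pH = pKa + log([A^-]/[HA]) = 4.74 + log(0.002047/0.007106) = 4.74 + (-0.54) = 4.20.

4.20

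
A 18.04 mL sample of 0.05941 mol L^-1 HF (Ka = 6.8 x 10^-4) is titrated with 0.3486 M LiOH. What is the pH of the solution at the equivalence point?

n(HF) = 0.05941 x 0.01804 = 0.001072 mol; V(LiOH) at equivalence = 0.001072/0.3486 = 0.003074 L.
At equivalence all the acid is converted to F-; total volume = 0.01804 + 0.003074 = 0.02111 L, so [F-] = 0.001072/0.02111 = 0.05076 M.
Kb = Kw/Ka = 1.0e-14 / 6.8 x 10^-4 = 1.47e-11.
[OH^-] = sqrt(Kb x [F-]) = sqrt(1.47e-11 x 0.05076) = 8.64e-7 M.
pOH = 6.06, so pH = 14.00 - 6.06 = 7.94.

7.94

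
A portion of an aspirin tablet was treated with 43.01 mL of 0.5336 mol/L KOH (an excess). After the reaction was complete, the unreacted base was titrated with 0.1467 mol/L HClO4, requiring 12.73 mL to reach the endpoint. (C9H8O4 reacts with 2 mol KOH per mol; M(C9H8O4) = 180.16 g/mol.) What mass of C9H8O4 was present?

Total n(KOH) added = 0.5336 x 0.04301 = 0.02295 mol.
n(HClO4) used = 0.1467 x 0.01273 = 0.001867 mol, which equals the excess n(KOH).
So n(KOH) consumed by the sample = 0.02295 - 0.001867 = 0.02108 mol.
n(C9H8O4) = 0.02108 / 2 = 0.01054 mol.
mass = 0.01054 mol x 180.16 g/mol = 1.90 g.

1.90 g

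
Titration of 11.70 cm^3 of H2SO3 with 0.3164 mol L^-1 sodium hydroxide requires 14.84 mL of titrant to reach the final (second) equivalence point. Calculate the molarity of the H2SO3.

0.201 M

n(NaOH) = 0.3164 x 0.01484 = 0.004695 mol.
At the final (second) equivalence point, 2 mol OH^- react per mol H2SO3, so n(H2SO3) = 0.004695 / 2 = 0.002348 mol.
[H2SO3] = 0.002348 / 0.01170 L = 0.201 M.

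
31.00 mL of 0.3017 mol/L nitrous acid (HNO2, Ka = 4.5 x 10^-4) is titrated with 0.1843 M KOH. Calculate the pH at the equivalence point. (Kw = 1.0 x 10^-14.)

8.20

n(HNO2) = 0.3017 x 0.03100 = 0.009353 mol; V(KOH) at equivalence = 0.009353/0.1843 = 0.05075 L.
At equivalence all the acid is converted to NO2-; total volume = 0.03100 + 0.05075 = 0.08175 L, so [NO2-] = 0.009353/0.08175 = 0.1144 M.
Kb = Kw/Ka = 1.0e-14 / 4.5 x 10^-4 = 2.22e-11.
[OH^-] = sqrt(Kb x [NO2-]) = sqrt(2.22e-11 x 0.1144) = 1.59e-6 M.
pOH = 5.80, so pH = 14.00 - 5.80 = 8.20.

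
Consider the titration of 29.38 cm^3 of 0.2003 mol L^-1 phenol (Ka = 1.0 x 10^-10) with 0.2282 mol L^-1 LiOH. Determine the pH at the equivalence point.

n(C6H5OH) = 0.2003 x 0.02938 = 0.005885 mol; V(LiOH) at equivalence = 0.005885/0.2282 = 0.02579 L.
At equivalence all the acid is converted to C6H5O-; total volume = 0.02938 + 0.02579 = 0.05517 L, so [C6H5O-] = 0.005885/0.05517 = 0.1067 M.
Kb = Kw/Ka = 1.0e-14 / 1.0 x 10^-10 = 0.000100.
[OH^-] = sqrt(Kb x [C6H5O-]) = sqrt(0.000100 x 0.1067) = 0.00327 M.
pOH = 2.49, so pH = 14.00 - 2.49 = 11.51.

11.51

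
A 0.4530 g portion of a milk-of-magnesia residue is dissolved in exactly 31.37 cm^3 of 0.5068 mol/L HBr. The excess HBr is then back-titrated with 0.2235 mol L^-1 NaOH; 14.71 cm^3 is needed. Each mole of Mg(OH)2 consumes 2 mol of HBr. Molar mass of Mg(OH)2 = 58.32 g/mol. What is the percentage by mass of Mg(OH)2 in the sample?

Total n(HBr) added = 0.5068 x 0.03137 = 0.01590 mol.
n(NaOH) used = 0.2235 x 0.01471 = 0.003288 mol, which equals the excess n(HBr).
So n(HBr) consumed by the sample = 0.01590 - 0.003288 = 0.01261 mol.
n(Mg(OH)2) = 0.01261 / 2 = 0.006305 mol.
mass Mg(OH)2 = 0.006305 x 58.32 = 0.3677 g, so %Mg(OH)2 = 0.3677/0.4530 x 100 = 81.2%.

81.2%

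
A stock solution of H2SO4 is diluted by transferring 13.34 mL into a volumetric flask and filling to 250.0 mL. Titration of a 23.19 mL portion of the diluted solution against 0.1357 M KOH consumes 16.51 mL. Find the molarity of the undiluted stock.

0.905 M

n(KOH) = 0.1357 x 0.01651 = 0.002240 mol.
n(H2SO4) in the aliquot = 0.002240 x 1/2 = 0.001120 mol.
[diluted H2SO4] = 0.001120 / 0.02319 = 0.04831 M.
Dilution factor = 250.0/13.34 = 18.74, so [stock] = 0.04831 x 18.74 = 0.905 M.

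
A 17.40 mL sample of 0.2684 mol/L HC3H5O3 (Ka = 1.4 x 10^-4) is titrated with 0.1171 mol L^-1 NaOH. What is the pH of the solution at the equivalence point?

n(HC3H5O3) = 0.2684 x 0.01740 = 0.004670 mol; V(NaOH) at equivalence = 0.004670/0.1171 = 0.03988 L.
At equivalence all the acid is converted to C3H5O3-; total volume = 0.01740 + 0.03988 = 0.05728 L, so [C3H5O3-] = 0.004670/0.05728 = 0.08153 M.
Kb = Kw/Ka = 1.0e-14 / 1.4 x 10^-4 = 7.14e-11.
[OH^-] = sqrt(Kb x [C3H5O3-]) = sqrt(7.14e-11 x 0.08153) = 2.41e-6 M.
pOH = 5.62, so pH = 14.00 - 5.62 = 8.38.

8.38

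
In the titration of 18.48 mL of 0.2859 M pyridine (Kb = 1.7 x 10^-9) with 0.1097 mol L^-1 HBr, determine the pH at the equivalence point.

n(C5H5N) = 0.2859 x 0.01848 = 0.005283 mol; V(HBr) at equivalence = 0.005283/0.1097 = 0.04816 L.
At equivalence the base is fully converted to C5H5NH+; total volume = 0.06664 L, so [C5H5NH+] = 0.005283/0.06664 = 0.07928 M.
Ka(C5H5NH+) = Kw/Kb = 1.0e-14 / 1.7 x 10^-9 = 5.88e-6.
[H^+] = sqrt(Ka x [C5H5NH+]) = sqrt(5.88e-6 x 0.07928) = 0.000683 M.
pH = -log(0.000683) = 3.17.

3.17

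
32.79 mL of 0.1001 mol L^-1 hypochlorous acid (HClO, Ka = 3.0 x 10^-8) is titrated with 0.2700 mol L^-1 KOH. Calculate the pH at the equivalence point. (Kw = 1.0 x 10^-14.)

10.19

n(HClO) = 0.1001 x 0.03279 = 0.003282 mol; V(KOH) at equivalence = 0.003282/0.2700 = 0.01216 L.
At equivalence all the acid is converted to ClO-; total volume = 0.03279 + 0.01216 = 0.04495 L, so [ClO-] = 0.003282/0.04495 = 0.07303 M.
Kb = Kw/Ka = 1.0e-14 / 3.0 x 10^-8 = 3.33e-7.
[OH^-] = sqrt(Kb x [ClO-]) = sqrt(3.33e-7 x 0.07303) = 0.000156 M.
pOH = 3.81, so pH = 14.00 - 3.81 = 10.19.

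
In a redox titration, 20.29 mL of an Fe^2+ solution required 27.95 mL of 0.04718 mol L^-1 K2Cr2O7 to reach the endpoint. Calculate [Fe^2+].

n(K2Cr2O7) = 0.04718 x 0.02795 = 0.001319 mol.
From the balanced equation, 1 mol K2Cr2O7 reacts with 6 mol Fe^2+, so n(Fe^2+) = 0.001319 x 6/1 = 0.007912 mol.
[Fe^2+] = 0.007912 / 0.02029 L = 0.390 M.

0.390 M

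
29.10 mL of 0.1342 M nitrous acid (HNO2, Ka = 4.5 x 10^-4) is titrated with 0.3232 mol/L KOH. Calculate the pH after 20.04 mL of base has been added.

n(acid) = 0.1342 x 0.02910 = 0.003905 mol; n(KOH) added = 0.3232 x 0.02004 = 0.006477 mol.
Base is in excess by 0.006477 - 0.003905 = 0.002572 mol in a total volume of 0.04914 L.
[OH^-] = 0.002572/0.04914 = 0.05233 M, so pOH = 1.28 and pH = 14.00 - 1.28 = 12.72.

12.72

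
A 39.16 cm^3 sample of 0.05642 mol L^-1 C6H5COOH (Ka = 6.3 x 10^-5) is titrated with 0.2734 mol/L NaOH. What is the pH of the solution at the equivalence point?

n(C6H5COOH) = 0.05642 x 0.03916 = 0.002209 mol; V(NaOH) at equivalence = 0.002209/0.2734 = 0.008081 L.
At equivalence all the acid is converted to C6H5COO-; total volume = 0.03916 + 0.008081 = 0.04724 L, so [C6H5COO-] = 0.002209/0.04724 = 0.04677 M.
Kb = Kw/Ka = 1.0e-14 / 6.3 x 10^-5 = 1.59e-10.
[OH^-] = sqrt(Kb x [C6H5COO-]) = sqrt(1.59e-10 x 0.04677) = 2.72e-6 M.
pOH = 5.56, so pH = 14.00 - 5.56 = 8.44.

8.44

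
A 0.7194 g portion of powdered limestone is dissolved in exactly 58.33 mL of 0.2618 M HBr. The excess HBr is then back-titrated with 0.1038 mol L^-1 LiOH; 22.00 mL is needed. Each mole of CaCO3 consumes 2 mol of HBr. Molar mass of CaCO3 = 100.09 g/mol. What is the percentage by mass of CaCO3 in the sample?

90.3%

Total n(HBr) added = 0.2618 x 0.05833 = 0.01527 mol.
n(LiOH) used = 0.1038 x 0.02200 = 0.002284 mol, which equals the excess n(HBr).
So n(HBr) consumed by the sample = 0.01527 - 0.002284 = 0.01299 mol.
n(CaCO3) = 0.01299 / 2 = 0.006494 mol.
mass CaCO3 = 0.006494 x 100.09 = 0.6499 g, so %CaCO3 = 0.6499/0.7194 x 100 = 90.3%.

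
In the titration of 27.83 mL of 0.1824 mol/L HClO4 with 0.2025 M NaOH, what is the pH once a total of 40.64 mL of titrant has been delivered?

n(acid) = 0.1824 x 0.02783 = 0.005076 mol; n(NaOH) added = 0.2025 x 0.04064 = 0.008230 mol.
Base is in excess by 0.008230 - 0.005076 = 0.003153 mol in a total volume of 0.06847 L.
[OH^-] = 0.003153/0.06847 = 0.04606 M, so pOH = 1.34 and pH = 14.00 - 1.34 = 12.66.

12.66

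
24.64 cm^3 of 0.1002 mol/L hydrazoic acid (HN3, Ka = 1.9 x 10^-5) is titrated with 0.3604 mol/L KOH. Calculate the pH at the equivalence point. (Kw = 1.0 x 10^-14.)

n(HN3) = 0.1002 x 0.02464 = 0.002469 mol; V(KOH) at equivalence = 0.002469/0.3604 = 0.006851 L.
At equivalence all the acid is converted to N3-; total volume = 0.02464 + 0.006851 = 0.03149 L, so [N3-] = 0.002469/0.03149 = 0.07840 M.
Kb = Kw/Ka = 1.0e-14 / 1.9 x 10^-5 = 5.26e-10.
[OH^-] = sqrt(Kb x [N3-]) = sqrt(5.26e-10 x 0.07840) = 6.42e-6 M.
pOH = 5.19, so pH = 14.00 - 5.19 = 8.81.

8.81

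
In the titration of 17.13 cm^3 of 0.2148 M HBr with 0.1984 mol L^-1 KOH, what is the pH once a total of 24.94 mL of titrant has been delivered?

n(acid) = 0.2148 x 0.01713 = 0.003680 mol; n(KOH) added = 0.1984 x 0.02494 = 0.004948 mol.
Base is in excess by 0.004948 - 0.003680 = 0.001269 mol in a total volume of 0.04207 L.
[OH^-] = 0.001269/0.04207 = 0.03015 M, so pOH = 1.52 and pH = 14.00 - 1.52 = 12.48.

12.48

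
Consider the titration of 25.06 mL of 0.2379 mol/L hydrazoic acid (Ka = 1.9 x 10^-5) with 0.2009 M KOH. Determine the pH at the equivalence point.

8.88

n(HN3) = 0.2379 x 0.02506 = 0.005962 mol; V(KOH) at equivalence = 0.005962/0.2009 = 0.02968 L.
At equivalence all the acid is converted to N3-; total volume = 0.02506 + 0.02968 = 0.05474 L, so [N3-] = 0.005962/0.05474 = 0.1089 M.
Kb = Kw/Ka = 1.0e-14 / 1.9 x 10^-5 = 5.26e-10.
[OH^-] = sqrt(Kb x [N3-]) = sqrt(5.26e-10 x 0.1089) = 7.57e-6 M.
pOH = 5.12, so pH = 14.00 - 5.12 = 8.88.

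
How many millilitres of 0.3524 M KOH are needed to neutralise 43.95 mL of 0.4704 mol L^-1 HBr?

58.7 mL

n(HBr) = 0.4704 mol/L x 0.04395 L = 0.02067 mol.
At equivalence n(KOH) = n(HBr) = 0.02067 mol.
V(KOH) = 0.02067 / 0.3524 = 0.05867 L = 58.7 mL.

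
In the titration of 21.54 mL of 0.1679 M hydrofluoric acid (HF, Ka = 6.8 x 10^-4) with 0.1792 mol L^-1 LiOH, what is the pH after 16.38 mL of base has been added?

3.80

Initial n(HF) = 0.1679 x 0.02154 = 0.003617 mol.
n(LiOH) added = 0.1792 x 0.01638 = 0.002935 mol, converting that many moles of HF to F-.
Remaining n(HF) = 0.0006813 mol; n(F-) = 0.002935 mol.
By Henderson-Hasselbalch, pH = pKa + log([A^-]/[HA]) = 3.17 + log(0.002935/0.0006813) = 3.17 + (+0.63) = 3.80.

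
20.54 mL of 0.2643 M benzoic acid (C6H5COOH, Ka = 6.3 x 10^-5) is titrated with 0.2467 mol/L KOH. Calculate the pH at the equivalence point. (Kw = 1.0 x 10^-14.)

n(C6H5COOH) = 0.2643 x 0.02054 = 0.005429 mol; V(KOH) at equivalence = 0.005429/0.2467 = 0.02201 L.
At equivalence all the acid is converted to C6H5COO-; total volume = 0.02054 + 0.02201 = 0.04255 L, so [C6H5COO-] = 0.005429/0.04255 = 0.1276 M.
Kb = Kw/Ka = 1.0e-14 / 6.3 x 10^-5 = 1.59e-10.
[OH^-] = sqrt(Kb x [C6H5COO-]) = sqrt(1.59e-10 x 0.1276) = 4.50e-6 M.
pOH = 5.35, so pH = 14.00 - 5.35 = 8.65.

8.65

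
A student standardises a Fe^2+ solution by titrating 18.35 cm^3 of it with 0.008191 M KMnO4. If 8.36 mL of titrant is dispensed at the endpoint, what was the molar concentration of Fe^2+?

n(KMnO4) = 0.008191 x 0.008360 = 6.848e-5 mol.
From the balanced equation, 1 mol KMnO4 reacts with 5 mol Fe^2+, so n(Fe^2+) = 6.848e-5 x 5/1 = 0.0003424 mol.
[Fe^2+] = 0.0003424 / 0.01835 L = 0.0187 M.

0.0187 M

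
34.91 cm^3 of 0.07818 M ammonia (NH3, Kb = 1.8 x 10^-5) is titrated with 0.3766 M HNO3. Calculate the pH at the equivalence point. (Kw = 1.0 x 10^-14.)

5.22

n(NH3) = 0.07818 x 0.03491 = 0.002729 mol; V(HNO3) at equivalence = 0.002729/0.3766 = 0.007247 L.
At equivalence the base is fully converted to NH4+; total volume = 0.04216 L, so [NH4+] = 0.002729/0.04216 = 0.06474 M.
Ka(NH4+) = Kw/Kb = 1.0e-14 / 1.8 x 10^-5 = 5.56e-10.
[H^+] = sqrt(Ka x [NH4+]) = sqrt(5.56e-10 x 0.06474) = 6.00e-6 M.
pH = -log(6.00e-6) = 5.22.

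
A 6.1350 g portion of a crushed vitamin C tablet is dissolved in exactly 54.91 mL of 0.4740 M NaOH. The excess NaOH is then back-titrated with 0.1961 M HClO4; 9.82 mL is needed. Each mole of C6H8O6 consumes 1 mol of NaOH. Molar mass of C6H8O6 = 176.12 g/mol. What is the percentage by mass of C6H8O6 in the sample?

69.2%

Total n(NaOH) added = 0.4740 x 0.05491 = 0.02603 mol.
n(HClO4) used = 0.1961 x 0.009820 = 0.001926 mol, which equals the excess n(NaOH).
So n(NaOH) consumed by the sample = 0.02603 - 0.001926 = 0.02410 mol.
n(C6H8O6) = 0.02410 / 1 = 0.02410 mol.
mass C6H8O6 = 0.02410 x 176.12 = 4.245 g, so %C6H8O6 = 4.245/6.1350 x 100 = 69.2%.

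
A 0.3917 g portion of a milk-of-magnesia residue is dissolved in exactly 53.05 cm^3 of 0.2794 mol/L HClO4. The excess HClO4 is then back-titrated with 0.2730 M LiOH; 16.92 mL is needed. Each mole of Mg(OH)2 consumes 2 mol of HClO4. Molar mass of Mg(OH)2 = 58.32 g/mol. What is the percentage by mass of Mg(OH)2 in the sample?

Total n(HClO4) added = 0.2794 x 0.05305 = 0.01482 mol.
n(LiOH) used = 0.2730 x 0.01692 = 0.004619 mol, which equals the excess n(HClO4).
So n(HClO4) consumed by the sample = 0.01482 - 0.004619 = 0.01020 mol.
n(Mg(OH)2) = 0.01020 / 2 = 0.005102 mol.
mass Mg(OH)2 = 0.005102 x 58.32 = 0.2975 g, so %Mg(OH)2 = 0.2975/0.3917 x 100 = 76.0%.

76.0%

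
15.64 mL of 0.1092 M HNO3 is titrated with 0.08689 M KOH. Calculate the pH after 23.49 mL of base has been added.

11.93

n(acid) = 0.1092 x 0.01564 = 0.001708 mol; n(KOH) added = 0.08689 x 0.02349 = 0.002041 mol.
Base is in excess by 0.002041 - 0.001708 = 0.0003332 mol in a total volume of 0.03913 L.
[OH^-] = 0.0003332/0.03913 = 0.008514 M, so pOH = 2.07 and pH = 14.00 - 2.07 = 11.93.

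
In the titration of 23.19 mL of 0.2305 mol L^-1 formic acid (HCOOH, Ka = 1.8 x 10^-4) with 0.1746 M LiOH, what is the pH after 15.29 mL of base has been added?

3.74

Initial n(HCOOH) = 0.2305 x 0.02319 = 0.005345 mol.
n(LiOH) added = 0.1746 x 0.01529 = 0.002670 mol, converting that many moles of HCOOH to HCOO-.
Remaining n(HCOOH) = 0.002676 mol; n(HCOO-) = 0.002670 mol.
By Henderson-Hasselbalch, pH = pKa + log([A^-]/[HA]) = 3.74 + log(0.002670/0.002676) = 3.74 + (-0.00) = 3.74.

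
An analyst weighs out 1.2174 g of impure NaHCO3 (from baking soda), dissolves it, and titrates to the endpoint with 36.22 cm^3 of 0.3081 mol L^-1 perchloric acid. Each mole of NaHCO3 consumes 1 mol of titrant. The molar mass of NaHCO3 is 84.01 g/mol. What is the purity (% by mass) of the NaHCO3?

n(HClO4) = 0.3081 x 0.03622 = 0.01116 mol.
n(NaHCO3) = 0.01116 / 1 = 0.01116 mol.
mass of NaHCO3 = 0.01116 x 84.01 = 0.9375 g.
% purity = 0.9375 / 1.2174 x 100 = 77.0%.

77.0%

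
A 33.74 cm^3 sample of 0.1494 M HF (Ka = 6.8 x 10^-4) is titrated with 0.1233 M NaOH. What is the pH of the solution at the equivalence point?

8.00

n(HF) = 0.1494 x 0.03374 = 0.005041 mol; V(NaOH) at equivalence = 0.005041/0.1233 = 0.04088 L.
At equivalence all the acid is converted to F-; total volume = 0.03374 + 0.04088 = 0.07462 L, so [F-] = 0.005041/0.07462 = 0.06755 M.
Kb = Kw/Ka = 1.0e-14 / 6.8 x 10^-4 = 1.47e-11.
[OH^-] = sqrt(Kb x [F-]) = sqrt(1.47e-11 x 0.06755) = 9.97e-7 M.
pOH = 6.00, so pH = 14.00 - 6.00 = 8.00.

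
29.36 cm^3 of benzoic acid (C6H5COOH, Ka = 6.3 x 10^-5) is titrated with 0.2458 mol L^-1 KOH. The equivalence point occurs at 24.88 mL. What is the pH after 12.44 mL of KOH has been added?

4.20

12.44 mL is exactly half the equivalence volume (24.88/2), i.e. the half-equivalence point.
There, n(HA) = n(A^-), so pH = pKa = -log(6.3 x 10^-5) = 4.20.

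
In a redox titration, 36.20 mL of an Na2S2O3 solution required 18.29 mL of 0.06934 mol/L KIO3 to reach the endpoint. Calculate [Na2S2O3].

0.210 M

n(KIO3) = 0.06934 x 0.01829 = 0.001268 mol.
From the balanced equation, 1 mol KIO3 reacts with 6 mol Na2S2O3, so n(Na2S2O3) = 0.001268 x 6/1 = 0.007609 mol.
[Na2S2O3] = 0.007609 / 0.03620 L = 0.210 M.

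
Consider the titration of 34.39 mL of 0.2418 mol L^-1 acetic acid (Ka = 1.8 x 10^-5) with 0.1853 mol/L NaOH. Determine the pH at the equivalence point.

8.88

n(CH3COOH) = 0.2418 x 0.03439 = 0.008316 mol; V(NaOH) at equivalence = 0.008316/0.1853 = 0.04488 L.
At equivalence all the acid is converted to CH3COO-; total volume = 0.03439 + 0.04488 = 0.07927 L, so [CH3COO-] = 0.008316/0.07927 = 0.1049 M.
Kb = Kw/Ka = 1.0e-14 / 1.8 x 10^-5 = 5.56e-10.
[OH^-] = sqrt(Kb x [CH3COO-]) = sqrt(5.56e-10 x 0.1049) = 7.63e-6 M.
pOH = 5.12, so pH = 14.00 - 5.12 = 8.88.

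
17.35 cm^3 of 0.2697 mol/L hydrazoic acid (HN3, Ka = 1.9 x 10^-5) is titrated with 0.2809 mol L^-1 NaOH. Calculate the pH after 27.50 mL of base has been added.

12.83

n(acid) = 0.2697 x 0.01735 = 0.004679 mol; n(NaOH) added = 0.2809 x 0.02750 = 0.007725 mol.
Base is in excess by 0.007725 - 0.004679 = 0.003045 mol in a total volume of 0.04485 L.
[OH^-] = 0.003045/0.04485 = 0.06790 M, so pOH = 1.17 and pH = 14.00 - 1.17 = 12.83.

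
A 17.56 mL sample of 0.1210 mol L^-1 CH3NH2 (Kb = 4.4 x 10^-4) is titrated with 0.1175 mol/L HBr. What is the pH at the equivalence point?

5.93

n(CH3NH2) = 0.1210 x 0.01756 = 0.002125 mol; V(HBr) at equivalence = 0.002125/0.1175 = 0.01808 L.
At equivalence the base is fully converted to CH3NH3+; total volume = 0.03564 L, so [CH3NH3+] = 0.002125/0.03564 = 0.05961 M.
Ka(CH3NH3+) = Kw/Kb = 1.0e-14 / 4.4 x 10^-4 = 2.27e-11.
[H^+] = sqrt(Ka x [CH3NH3+]) = sqrt(2.27e-11 x 0.05961) = 1.16e-6 M.
pH = -log(1.16e-6) = 5.93.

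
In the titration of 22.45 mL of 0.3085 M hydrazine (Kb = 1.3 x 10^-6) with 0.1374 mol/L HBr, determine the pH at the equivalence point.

n(N2H4) = 0.3085 x 0.02245 = 0.006926 mol; V(HBr) at equivalence = 0.006926/0.1374 = 0.05041 L.
At equivalence the base is fully converted to N2H5+; total volume = 0.07286 L, so [N2H5+] = 0.006926/0.07286 = 0.09506 M.
Ka(N2H5+) = Kw/Kb = 1.0e-14 / 1.3 x 10^-6 = 7.69e-9.
[H^+] = sqrt(Ka x [N2H5+]) = sqrt(7.69e-9 x 0.09506) = 2.70e-5 M.
pH = -log(2.70e-5) = 4.57.

4.57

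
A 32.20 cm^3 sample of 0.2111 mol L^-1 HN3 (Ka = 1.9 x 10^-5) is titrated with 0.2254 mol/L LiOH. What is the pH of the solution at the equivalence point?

8.88

n(HN3) = 0.2111 x 0.03220 = 0.006797 mol; V(LiOH) at equivalence = 0.006797/0.2254 = 0.03016 L.
At equivalence all the acid is converted to N3-; total volume = 0.03220 + 0.03016 = 0.06236 L, so [N3-] = 0.006797/0.06236 = 0.1090 M.
Kb = Kw/Ka = 1.0e-14 / 1.9 x 10^-5 = 5.26e-10.
[OH^-] = sqrt(Kb x [N3-]) = sqrt(5.26e-10 x 0.1090) = 7.57e-6 M.
pOH = 5.12, so pH = 14.00 - 5.12 = 8.88.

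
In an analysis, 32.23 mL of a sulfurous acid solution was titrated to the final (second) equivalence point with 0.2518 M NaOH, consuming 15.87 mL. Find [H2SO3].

n(NaOH) = 0.2518 x 0.01587 = 0.003996 mol.
At the final (second) equivalence point, 2 mol OH^- react per mol H2SO3, so n(H2SO3) = 0.003996 / 2 = 0.001998 mol.
[H2SO3] = 0.001998 / 0.03223 L = 0.0620 M.

0.0620 M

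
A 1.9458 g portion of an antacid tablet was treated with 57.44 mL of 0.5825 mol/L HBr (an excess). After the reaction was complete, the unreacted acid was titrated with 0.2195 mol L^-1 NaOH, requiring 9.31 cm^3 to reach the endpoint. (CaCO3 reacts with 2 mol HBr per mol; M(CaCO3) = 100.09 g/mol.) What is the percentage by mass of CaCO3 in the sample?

Total n(HBr) added = 0.5825 x 0.05744 = 0.03346 mol.
n(NaOH) used = 0.2195 x 0.009310 = 0.002044 mol, which equals the excess n(HBr).
So n(HBr) consumed by the sample = 0.03346 - 0.002044 = 0.03142 mol.
n(CaCO3) = 0.03142 / 2 = 0.01571 mol.
mass CaCO3 = 0.01571 x 100.09 = 1.572 g, so %CaCO3 = 1.572/1.9458 x 100 = 80.8%.

80.8%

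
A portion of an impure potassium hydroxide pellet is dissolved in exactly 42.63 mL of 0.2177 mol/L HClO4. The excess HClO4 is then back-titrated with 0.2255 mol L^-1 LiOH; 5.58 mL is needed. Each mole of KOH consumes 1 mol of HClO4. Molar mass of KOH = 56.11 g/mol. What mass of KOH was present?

Total n(HClO4) added = 0.2177 x 0.04263 = 0.009281 mol.
n(LiOH) used = 0.2255 x 0.005580 = 0.001258 mol, which equals the excess n(HClO4).
So n(HClO4) consumed by the sample = 0.009281 - 0.001258 = 0.008022 mol.
n(KOH) = 0.008022 / 1 = 0.008022 mol.
mass = 0.008022 mol x 56.11 g/mol = 0.450 g.

0.450 g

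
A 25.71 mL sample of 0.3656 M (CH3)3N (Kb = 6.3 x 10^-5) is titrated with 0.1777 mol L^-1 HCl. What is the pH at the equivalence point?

n((CH3)3N) = 0.3656 x 0.02571 = 0.009400 mol; V(HCl) at equivalence = 0.009400/0.1777 = 0.05290 L.
At equivalence the base is fully converted to (CH3)3NH+; total volume = 0.07861 L, so [(CH3)3NH+] = 0.009400/0.07861 = 0.1196 M.
Ka((CH3)3NH+) = Kw/Kb = 1.0e-14 / 6.3 x 10^-5 = 1.59e-10.
[H^+] = sqrt(Ka x [(CH3)3NH+]) = sqrt(1.59e-10 x 0.1196) = 4.36e-6 M.
pH = -log(4.36e-6) = 5.36.

5.36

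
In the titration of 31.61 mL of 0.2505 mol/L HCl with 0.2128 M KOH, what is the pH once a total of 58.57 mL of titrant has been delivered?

n(acid) = 0.2505 x 0.03161 = 0.007918 mol; n(KOH) added = 0.2128 x 0.05857 = 0.01246 mol.
Base is in excess by 0.01246 - 0.007918 = 0.004545 mol in a total volume of 0.09018 L.
[OH^-] = 0.004545/0.09018 = 0.05040 M, so pOH = 1.30 and pH = 14.00 - 1.30 = 12.70.

12.70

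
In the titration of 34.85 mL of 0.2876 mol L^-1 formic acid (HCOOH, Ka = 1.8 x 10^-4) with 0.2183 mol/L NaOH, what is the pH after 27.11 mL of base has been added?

3.90

Initial n(HCOOH) = 0.2876 x 0.03485 = 0.01002 mol.
n(NaOH) added = 0.2183 x 0.02711 = 0.005918 mol, converting that many moles of HCOOH to HCOO-.
Remaining n(HCOOH) = 0.004105 mol; n(HCOO-) = 0.005918 mol.
By Henderson-Hasselbalch, pH = pKa + log([A^-]/[HA]) = 3.74 + log(0.005918/0.004105) = 3.74 + (+0.16) = 3.90.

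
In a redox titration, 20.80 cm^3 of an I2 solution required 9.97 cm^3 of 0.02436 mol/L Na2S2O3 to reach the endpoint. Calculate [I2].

n(Na2S2O3) = 0.02436 x 0.009970 = 0.0002429 mol.
From the balanced equation, 2 mol Na2S2O3 reacts with 1 mol I2, so n(I2) = 0.0002429 x 1/2 = 0.0001214 mol.
[I2] = 0.0001214 / 0.02080 L = 0.00584 M.

0.00584 M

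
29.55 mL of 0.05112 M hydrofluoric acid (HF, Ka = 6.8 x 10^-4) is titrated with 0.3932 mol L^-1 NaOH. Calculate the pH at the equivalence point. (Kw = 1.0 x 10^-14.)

n(HF) = 0.05112 x 0.02955 = 0.001511 mol; V(NaOH) at equivalence = 0.001511/0.3932 = 0.003842 L.
At equivalence all the acid is converted to F-; total volume = 0.02955 + 0.003842 = 0.03339 L, so [F-] = 0.001511/0.03339 = 0.04524 M.
Kb = Kw/Ka = 1.0e-14 / 6.8 x 10^-4 = 1.47e-11.
[OH^-] = sqrt(Kb x [F-]) = sqrt(1.47e-11 x 0.04524) = 8.16e-7 M.
pOH = 6.09, so pH = 14.00 - 6.09 = 7.91.

7.91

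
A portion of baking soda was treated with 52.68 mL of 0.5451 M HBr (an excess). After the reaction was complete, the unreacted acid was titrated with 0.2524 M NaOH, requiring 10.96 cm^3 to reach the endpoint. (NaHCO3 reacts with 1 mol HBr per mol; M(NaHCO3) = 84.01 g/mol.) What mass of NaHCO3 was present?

2.18 g

Total n(HBr) added = 0.5451 x 0.05268 = 0.02872 mol.
n(NaOH) used = 0.2524 x 0.01096 = 0.002766 mol, which equals the excess n(HBr).
So n(HBr) consumed by the sample = 0.02872 - 0.002766 = 0.02595 mol.
n(NaHCO3) = 0.02595 / 1 = 0.02595 mol.
mass = 0.02595 mol x 84.01 g/mol = 2.18 g.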